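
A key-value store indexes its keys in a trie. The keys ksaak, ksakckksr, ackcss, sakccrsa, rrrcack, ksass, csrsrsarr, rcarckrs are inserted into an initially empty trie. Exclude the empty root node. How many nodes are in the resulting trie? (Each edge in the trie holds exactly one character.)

For each word, the new-node count is its length minus the longest prefix already in the trie:
  "ksaak" → 5 new (k, s, a, a, k)
  "ksakckksr" → prefix "ksa" already present; 6 new (k, c, k, k, s, r)
  "ackcss" → 6 new (a, c, k, c, s, s)
  "sakccrsa" → 8 new (s, a, k, c, c, r, s, a)
  "rrrcack" → 7 new (r, r, r, c, a, c, k)
  "ksass" → prefix "ksa" already present; 2 new (s, s)
  "csrsrsarr" → 9 new (c, s, r, s, r, s, a, r, r)
  "rcarckrs" → prefix "r" already present; 7 new (c, a, r, c, k, r, s)
Total nodes = 5 + 6 + 6 + 8 + 7 + 2 + 9 + 7 = 50

50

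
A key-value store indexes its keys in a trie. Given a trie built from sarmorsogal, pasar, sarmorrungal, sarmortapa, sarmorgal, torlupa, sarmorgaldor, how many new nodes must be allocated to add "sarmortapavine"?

4

Walking "sarmortapavine" from the root, the first 10 characters ("sarmortapa") follow existing edges; "v" is the first miss.
So 14 − 10 = 4 new nodes.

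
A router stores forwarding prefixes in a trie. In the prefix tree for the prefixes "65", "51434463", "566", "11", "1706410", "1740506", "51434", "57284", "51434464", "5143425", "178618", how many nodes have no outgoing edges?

10

A leaf is a node with no children — equivalently, the end of a word that is not a proper prefix of any other stored word.
Those words: "11", "1706410", "1740506", "178618", "5143425", "51434463", "51434464", "566", "57284", "65"
Leaf count: 10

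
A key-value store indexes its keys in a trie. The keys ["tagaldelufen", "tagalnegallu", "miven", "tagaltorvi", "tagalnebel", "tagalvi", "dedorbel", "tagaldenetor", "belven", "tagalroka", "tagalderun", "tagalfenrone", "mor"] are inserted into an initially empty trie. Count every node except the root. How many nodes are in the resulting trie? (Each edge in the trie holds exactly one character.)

69

Count nodes per top-level branch (shared prefixes stored once):
  'b'-branch (belven): 6 nodes
  'd'-branch (dedorbel): 8 nodes
  'm'-branch (miven, mor): 7 nodes
  't'-branch (tagaldelufen, tagaldenetor, tagalderun, tagalfenrone, tagalnebel, tagalnegallu, tagalroka, tagaltorvi, tagalvi): 48 nodes
Sum: 69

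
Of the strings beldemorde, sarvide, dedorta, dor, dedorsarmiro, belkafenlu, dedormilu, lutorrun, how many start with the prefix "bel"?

Walk to "bel"; the words in its subtree are exactly those with that prefix.
Matches: "beldemorde", "belkafenlu"
Count: 2

2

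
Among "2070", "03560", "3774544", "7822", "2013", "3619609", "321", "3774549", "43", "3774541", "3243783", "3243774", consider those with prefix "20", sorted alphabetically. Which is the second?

DFS of the "20" subtree visits, in order: "2013", "2070"
Position 2: 2070

2070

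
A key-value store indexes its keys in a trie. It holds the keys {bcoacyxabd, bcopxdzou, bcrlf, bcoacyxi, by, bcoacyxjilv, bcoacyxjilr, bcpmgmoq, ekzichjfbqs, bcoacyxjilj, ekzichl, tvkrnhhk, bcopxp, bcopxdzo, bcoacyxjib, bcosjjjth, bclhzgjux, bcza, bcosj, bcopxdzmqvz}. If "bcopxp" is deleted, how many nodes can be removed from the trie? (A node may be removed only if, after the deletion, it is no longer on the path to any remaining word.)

A node on "bcopxp"'s path can go only if nothing else ends at it or branches off below it.
The suffix "p" (1 node) is used only by "bcopxp"; the node for "bcopx" still has the child "d", so pruning stops there.
Nodes removed: 1

1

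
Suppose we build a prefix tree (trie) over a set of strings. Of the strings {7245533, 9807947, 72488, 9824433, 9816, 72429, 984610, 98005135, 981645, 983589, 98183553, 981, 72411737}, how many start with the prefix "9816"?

Traverse to the node for "9816", then collect every word in that subtree.
Matches: "9816", "981645"
Count: 2

2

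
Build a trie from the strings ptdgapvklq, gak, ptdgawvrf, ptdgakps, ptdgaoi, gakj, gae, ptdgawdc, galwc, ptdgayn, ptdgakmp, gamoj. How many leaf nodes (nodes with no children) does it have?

11

Leaves are exactly the stored words that no other stored word extends.
Those words: "gae", "gakj", "galwc", "gamoj", "ptdgakmp", "ptdgakps", "ptdgaoi", "ptdgapvklq", "ptdgawdc", "ptdgawvrf", "ptdgayn"
Leaf count: 11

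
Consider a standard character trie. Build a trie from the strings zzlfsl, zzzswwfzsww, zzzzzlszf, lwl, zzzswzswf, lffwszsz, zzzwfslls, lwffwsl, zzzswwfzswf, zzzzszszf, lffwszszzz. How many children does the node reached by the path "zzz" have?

3

The children of the "zzz" node are the distinct next characters among strings starting with "zzz".
Characters that immediately follow "zzz" among the stored strings: {s, w, z}.
That node has 3 child edges.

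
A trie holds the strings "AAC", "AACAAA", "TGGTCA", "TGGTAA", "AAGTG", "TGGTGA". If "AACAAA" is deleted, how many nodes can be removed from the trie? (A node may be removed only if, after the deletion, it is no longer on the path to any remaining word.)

3

After clearing the end-marker at "AACAAA", prune upward until reaching a node still needed by another word.
The suffix "AAA" (3 nodes) is used only by "AACAAA"; "AAC" is itself a stored word, so pruning stops there.
Nodes removed: 3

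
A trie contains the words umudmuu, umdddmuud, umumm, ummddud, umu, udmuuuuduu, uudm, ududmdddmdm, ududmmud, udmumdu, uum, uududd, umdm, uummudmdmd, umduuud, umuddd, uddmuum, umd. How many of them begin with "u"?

18

Traverse to the node for "u", then collect every word in that subtree.
Words under "u": uddmuum, udmumdu, udmuuuuduu, ududmdddmdm, ududmmud, umd, umdddmuud, umdm, umduuud, ummddud, umu, umuddd, umudmuu, umumm, uudm, uududd, uum, uummudmdmd
Count: 18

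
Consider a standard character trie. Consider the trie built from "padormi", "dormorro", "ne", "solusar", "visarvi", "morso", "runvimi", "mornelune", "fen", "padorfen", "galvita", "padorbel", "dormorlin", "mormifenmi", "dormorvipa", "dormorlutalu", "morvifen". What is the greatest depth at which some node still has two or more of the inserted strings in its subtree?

7

The deepest shared node is where two words last agree before diverging.
"dormorlin" and "dormorlutalu" agree on "dormorl" (7 characters) before diverging; nothing deeper is shared.
Longest shared-prefix length: 7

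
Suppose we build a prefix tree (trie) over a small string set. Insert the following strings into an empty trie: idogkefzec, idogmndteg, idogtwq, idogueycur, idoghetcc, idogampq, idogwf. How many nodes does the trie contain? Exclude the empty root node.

36

Trie structure (* marks end of a word):
(root)
└─ i
   └─ d
      └─ o
         └─ g
            ├─ a
            │  └─ m
            │     └─ p
            │        └─ q *
            ├─ h
            │  └─ e
            │     └─ t
            │        └─ c
            │           └─ c *
            ├─ k
            │  └─ e
            │     └─ f
            │        └─ z
            │           └─ e
            │              └─ c *
            ├─ m
            │  └─ n
            │     └─ d
            │        └─ t
            │           └─ e
            │              └─ g *
            ├─ t
            │  └─ w
            │     └─ q *
            ├─ u
            │  └─ e
            │     └─ y
            │        └─ c
            │           └─ u
            │              └─ r *
            └─ w
               └─ f *
Counting every labelled node above: 36.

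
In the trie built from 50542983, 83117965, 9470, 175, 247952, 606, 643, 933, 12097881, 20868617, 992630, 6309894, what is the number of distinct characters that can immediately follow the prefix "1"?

Walk "1" from the root, arriving at one node.
Distinct next characters after "1": 2, 7.
That node has 2 child edges.

2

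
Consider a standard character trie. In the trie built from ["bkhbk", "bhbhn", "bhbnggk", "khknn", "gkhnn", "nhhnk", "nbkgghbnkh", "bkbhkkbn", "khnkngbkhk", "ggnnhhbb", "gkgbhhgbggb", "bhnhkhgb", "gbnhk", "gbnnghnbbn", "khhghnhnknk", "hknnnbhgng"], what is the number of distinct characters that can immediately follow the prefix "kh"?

3

The children of the "kh" node are the distinct next characters among strings starting with "kh".
Distinct next characters after "kh": h, k, n.
That node has 3 child edges.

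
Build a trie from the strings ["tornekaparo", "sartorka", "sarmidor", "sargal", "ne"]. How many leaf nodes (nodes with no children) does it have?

Leaves are exactly the stored words that no other stored word extends.
Those words: "ne", "sargal", "sarmidor", "sartorka", "tornekaparo"
Leaf count: 5

5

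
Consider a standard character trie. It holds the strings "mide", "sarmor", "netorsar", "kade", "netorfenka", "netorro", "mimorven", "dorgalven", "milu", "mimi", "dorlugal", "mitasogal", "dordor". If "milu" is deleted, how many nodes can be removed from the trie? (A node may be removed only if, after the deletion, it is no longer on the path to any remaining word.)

A node on "milu"'s path can go only if nothing else ends at it or branches off below it.
The suffix "lu" (2 nodes) is used only by "milu"; the node for "mi" still has the child "d", so pruning stops there.
Nodes removed: 2

2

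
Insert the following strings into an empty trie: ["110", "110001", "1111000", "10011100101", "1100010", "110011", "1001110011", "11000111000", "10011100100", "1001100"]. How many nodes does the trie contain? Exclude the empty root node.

Trie structure (* marks end of a word):
(root)
└─ 1
   ├─ 0
   │  └─ 0
   │     └─ 1
   │        └─ 1
   │           ├─ 0
   │           │  └─ 0 *
   │           └─ 1
   │              └─ 0
   │                 └─ 0
   │                    └─ 1
   │                       ├─ 0
   │                       │  ├─ 0 *
   │                       │  └─ 1 *
   │                       └─ 1 *
   └─ 1
      ├─ 0 *
      │  └─ 0
      │     ├─ 0
      │     │  └─ 1 *
      │     │     ├─ 0 *
      │     │     └─ 1
      │     │        └─ 1
      │     │           └─ 0
      │     │              └─ 0
      │     │                 └─ 0 *
      │     └─ 1
      │        └─ 1 *
      └─ 1
         └─ 1
            └─ 0
               └─ 0
                  └─ 0 *
Counting every labelled node above: 33.

33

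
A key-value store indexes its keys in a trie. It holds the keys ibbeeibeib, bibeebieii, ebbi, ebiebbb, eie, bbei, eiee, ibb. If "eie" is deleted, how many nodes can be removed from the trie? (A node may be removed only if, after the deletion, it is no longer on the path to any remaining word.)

0

Walk "eie" from the leaf back toward the root, removing each node that no remaining word uses.
Every node on "eie" is still needed (e.g. by "eiee"), so nothing is freed.
Nodes removed: 0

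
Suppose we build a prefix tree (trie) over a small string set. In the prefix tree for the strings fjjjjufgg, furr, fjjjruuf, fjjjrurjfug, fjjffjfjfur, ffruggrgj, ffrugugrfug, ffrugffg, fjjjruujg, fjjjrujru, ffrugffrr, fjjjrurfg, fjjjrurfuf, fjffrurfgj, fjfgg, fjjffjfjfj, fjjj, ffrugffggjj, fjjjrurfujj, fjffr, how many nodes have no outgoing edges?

Leaves are exactly the stored words that no other stored word extends.
Those words: "ffrugffggjj", "ffrugffrr", "ffruggrgj", "ffrugugrfug", "fjffrurfgj", "fjfgg", "fjjffjfjfj", "fjjffjfjfur", "fjjjjufgg", "fjjjrujru", "fjjjrurfg", "fjjjrurfuf", "fjjjrurfujj", "fjjjrurjfug", "fjjjruuf", "fjjjruujg", "furr"
Leaf count: 17

17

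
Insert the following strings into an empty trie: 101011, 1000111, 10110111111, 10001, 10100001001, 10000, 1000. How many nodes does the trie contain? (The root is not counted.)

Insert word by word; a character creates a node only if that edge doesn't already exist:
  "101011" → 6 new (1, 0, 1, 0, 1, 1)
  "1000111" → prefix "10" already present; 5 new (0, 0, 1, 1, 1)
  "10110111111" → prefix "101" already present; 8 new (1, 0, 1, 1, 1, 1, 1, 1)
  "10001" → prefix "10001" already present; 0 new (none)
  "10100001001" → prefix "1010" already present; 7 new (0, 0, 0, 1, 0, 0, 1)
  "10000" → prefix "1000" already present; 1 new (0)
  "1000" → prefix "1000" already present; 0 new (none)
Total nodes = 6 + 5 + 8 + 0 + 7 + 1 + 0 = 27

27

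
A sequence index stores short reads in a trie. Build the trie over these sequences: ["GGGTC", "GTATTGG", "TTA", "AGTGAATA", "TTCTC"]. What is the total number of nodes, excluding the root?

Insert word by word; a character creates a node only if that edge doesn't already exist:
  "GGGTC" → 5 new (G, G, G, T, C)
  "GTATTGG" → prefix "G" already present; 6 new (T, A, T, T, G, G)
  "TTA" → 3 new (T, T, A)
  "AGTGAATA" → 8 new (A, G, T, G, A, A, T, A)
  "TTCTC" → prefix "TT" already present; 3 new (C, T, C)
Total nodes = 5 + 6 + 3 + 8 + 3 = 25

25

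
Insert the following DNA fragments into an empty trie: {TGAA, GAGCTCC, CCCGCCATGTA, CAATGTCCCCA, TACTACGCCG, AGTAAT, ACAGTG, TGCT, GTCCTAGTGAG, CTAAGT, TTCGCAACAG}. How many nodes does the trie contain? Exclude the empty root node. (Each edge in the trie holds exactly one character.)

Trace insertions, counting only characters that open a new branch:
  "TGAA" → 4 new (T, G, A, A)
  "GAGCTCC" → 7 new (G, A, G, C, T, C, C)
  "CCCGCCATGTA" → 11 new (C, C, C, G, C, C, A, T, G, T, A)
  "CAATGTCCCCA" → prefix "C" already present; 10 new (A, A, T, G, T, C, C, C, C, A)
  "TACTACGCCG" → prefix "T" already present; 9 new (A, C, T, A, C, G, C, C, G)
  "AGTAAT" → 6 new (A, G, T, A, A, T)
  "ACAGTG" → prefix "A" already present; 5 new (C, A, G, T, G)
  "TGCT" → prefix "TG" already present; 2 new (C, T)
  "GTCCTAGTGAG" → prefix "G" already present; 10 new (T, C, C, T, A, G, T, G, A, G)
  "CTAAGT" → prefix "C" already present; 5 new (T, A, A, G, T)
  "TTCGCAACAG" → prefix "T" already present; 9 new (T, C, G, C, A, A, C, A, G)
Total nodes = 4 + 7 + 11 + 10 + 9 + 6 + 5 + 2 + 10 + 5 + 9 = 78

78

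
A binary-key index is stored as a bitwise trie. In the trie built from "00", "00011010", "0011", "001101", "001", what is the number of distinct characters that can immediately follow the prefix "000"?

1

Follow the path "000" to its node, then look at its outgoing edges.
Characters that immediately follow "000" among the stored strings: {1}.
That node has 1 child edge.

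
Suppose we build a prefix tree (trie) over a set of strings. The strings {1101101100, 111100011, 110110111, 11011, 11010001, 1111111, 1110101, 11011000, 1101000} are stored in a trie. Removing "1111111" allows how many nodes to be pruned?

3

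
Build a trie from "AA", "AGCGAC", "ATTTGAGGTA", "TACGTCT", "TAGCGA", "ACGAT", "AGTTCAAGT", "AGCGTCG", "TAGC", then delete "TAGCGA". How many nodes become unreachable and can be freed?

A node on "TAGCGA"'s path can go only if nothing else ends at it or branches off below it.
The suffix "GA" (2 nodes) is used only by "TAGCGA"; "TAGC" is itself a stored word, so pruning stops there.
Nodes removed: 2

2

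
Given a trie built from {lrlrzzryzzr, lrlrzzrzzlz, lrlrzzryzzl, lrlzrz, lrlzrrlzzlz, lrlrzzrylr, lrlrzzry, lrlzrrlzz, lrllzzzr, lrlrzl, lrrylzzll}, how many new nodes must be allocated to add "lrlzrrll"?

The longest prefix of "lrlzrrll" already in the trie is "lrlzrrl" (length 7).
Each of the 1 remaining characters creates one node.

1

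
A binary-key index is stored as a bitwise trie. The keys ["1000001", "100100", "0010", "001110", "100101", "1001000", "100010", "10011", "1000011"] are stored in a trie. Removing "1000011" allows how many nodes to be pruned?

2

A node on "1000011"'s path can go only if nothing else ends at it or branches off below it.
The suffix "11" (2 nodes) is used only by "1000011"; the node for "10000" still has the child "0", so pruning stops there.
Nodes removed: 2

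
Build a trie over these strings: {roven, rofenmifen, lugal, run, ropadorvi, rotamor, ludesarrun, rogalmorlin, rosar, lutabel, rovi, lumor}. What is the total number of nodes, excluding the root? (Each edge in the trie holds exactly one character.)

61

Insert word by word; a character creates a node only if that edge doesn't already exist:
  "roven" → 5 new (r, o, v, e, n)
  "rofenmifen" → prefix "ro" already present; 8 new (f, e, n, m, i, f, e, n)
  "lugal" → 5 new (l, u, g, a, l)
  "run" → prefix "r" already present; 2 new (u, n)
  "ropadorvi" → prefix "ro" already present; 7 new (p, a, d, o, r, v, i)
  "rotamor" → prefix "ro" already present; 5 new (t, a, m, o, r)
  "ludesarrun" → prefix "lu" already present; 8 new (d, e, s, a, r, r, u, n)
  "rogalmorlin" → prefix "ro" already present; 9 new (g, a, l, m, o, r, l, i, n)
  "rosar" → prefix "ro" already present; 3 new (s, a, r)
  "lutabel" → prefix "lu" already present; 5 new (t, a, b, e, l)
  "rovi" → prefix "rov" already present; 1 new (i)
  "lumor" → prefix "lu" already present; 3 new (m, o, r)
Total nodes = 5 + 8 + 5 + 2 + 7 + 5 + 8 + 9 + 3 + 5 + 1 + 3 = 61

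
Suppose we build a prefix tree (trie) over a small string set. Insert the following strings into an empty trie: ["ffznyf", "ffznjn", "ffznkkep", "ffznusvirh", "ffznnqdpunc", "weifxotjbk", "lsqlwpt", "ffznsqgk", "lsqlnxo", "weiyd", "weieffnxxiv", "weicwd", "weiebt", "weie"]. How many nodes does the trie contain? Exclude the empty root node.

64

Count nodes per top-level branch (shared prefixes stored once):
  'f'-branch (ffznjn, ffznkkep, ffznnqdpunc, ffznsqgk, ffznusvirh, ffznyf): 29 nodes
  'l'-branch (lsqlnxo, lsqlwpt): 10 nodes
  'w'-branch (weicwd, weie, weiebt, weieffnxxiv, weifxotjbk, weiyd): 25 nodes
Sum: 64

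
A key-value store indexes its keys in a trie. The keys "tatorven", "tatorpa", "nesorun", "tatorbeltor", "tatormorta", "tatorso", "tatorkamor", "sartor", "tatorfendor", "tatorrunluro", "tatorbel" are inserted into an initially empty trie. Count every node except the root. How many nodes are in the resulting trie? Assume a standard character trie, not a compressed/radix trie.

54

Count nodes per top-level branch (shared prefixes stored once):
  'n'-branch (nesorun): 7 nodes
  's'-branch (sartor): 6 nodes
  't'-branch (tatorbel, tatorbeltor, tatorfendor, tatorkamor, tatormorta, tatorpa, tatorrunluro, tatorso, tatorven): 41 nodes
Sum: 54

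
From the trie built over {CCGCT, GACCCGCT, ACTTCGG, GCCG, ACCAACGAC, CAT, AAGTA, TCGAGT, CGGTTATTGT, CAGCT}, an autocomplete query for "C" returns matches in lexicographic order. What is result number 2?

CAT

DFS of the "C" subtree visits, in order: "CAGCT", "CAT", "CCGCT", "CGGTTATTGT"
Position 2: CAT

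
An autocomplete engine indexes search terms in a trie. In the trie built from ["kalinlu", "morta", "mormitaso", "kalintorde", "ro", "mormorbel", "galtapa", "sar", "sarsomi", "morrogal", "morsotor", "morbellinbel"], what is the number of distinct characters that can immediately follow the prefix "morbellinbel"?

Follow the path "morbellinbel" to its node, then look at its outgoing edges.
No stored string extends past "morbellinbel".
That node has 0 child edges.

0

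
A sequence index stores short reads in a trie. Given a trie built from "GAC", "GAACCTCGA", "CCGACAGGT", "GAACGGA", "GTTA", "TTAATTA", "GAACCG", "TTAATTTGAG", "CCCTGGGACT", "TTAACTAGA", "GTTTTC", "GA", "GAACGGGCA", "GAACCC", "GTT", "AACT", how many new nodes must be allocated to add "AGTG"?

The longest prefix of "AGTG" already in the trie is "A" (length 1).
So 4 − 1 = 3 new nodes.

3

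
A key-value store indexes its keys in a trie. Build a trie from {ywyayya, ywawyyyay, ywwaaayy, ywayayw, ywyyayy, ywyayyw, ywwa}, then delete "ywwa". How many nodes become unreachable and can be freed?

Walk "ywwa" from the leaf back toward the root, removing each node that no remaining word uses.
Every node on "ywwa" is still needed (e.g. by "ywwaaayy"), so nothing is freed.
Nodes removed: 0

0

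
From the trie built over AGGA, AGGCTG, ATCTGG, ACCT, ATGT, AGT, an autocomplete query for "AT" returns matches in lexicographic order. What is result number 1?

Words with prefix "AT", in lexicographic order: "ATCTGG", "ATGT"
Position 1: ATCTGG

ATCTGG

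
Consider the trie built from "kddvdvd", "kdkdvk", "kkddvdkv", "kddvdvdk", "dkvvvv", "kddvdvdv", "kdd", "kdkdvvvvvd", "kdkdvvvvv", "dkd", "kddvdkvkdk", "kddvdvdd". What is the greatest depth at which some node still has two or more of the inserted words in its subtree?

9

Look for the deepest trie node that still has at least two words in its subtree.
"kdkdvvvvv" and "kdkdvvvvvd" agree on "kdkdvvvvv" (9 characters) before diverging; nothing deeper is shared.
Longest shared-prefix length: 9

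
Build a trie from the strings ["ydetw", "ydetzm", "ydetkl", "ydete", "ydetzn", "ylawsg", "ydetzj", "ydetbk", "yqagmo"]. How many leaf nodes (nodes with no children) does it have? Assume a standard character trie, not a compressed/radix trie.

A leaf is a node with no children — equivalently, the end of a word that is not a proper prefix of any other stored word.
Those words: "ydetbk", "ydete", "ydetkl", "ydetw", "ydetzj", "ydetzm", "ydetzn", "ylawsg", "yqagmo"
Leaf count: 9

9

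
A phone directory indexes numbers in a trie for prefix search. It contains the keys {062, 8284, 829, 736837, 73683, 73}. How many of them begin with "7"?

3

Filter for entries beginning with "7":
Words under "7": 73, 73683, 736837
Count: 3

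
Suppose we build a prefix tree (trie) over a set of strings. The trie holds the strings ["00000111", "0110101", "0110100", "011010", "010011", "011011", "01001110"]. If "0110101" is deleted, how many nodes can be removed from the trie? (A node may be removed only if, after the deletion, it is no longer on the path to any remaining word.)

A node on "0110101"'s path can go only if nothing else ends at it or branches off below it.
The suffix "1" (1 node) is used only by "0110101"; the node for "011010" still has the child "0", so pruning stops there.
Nodes removed: 1

1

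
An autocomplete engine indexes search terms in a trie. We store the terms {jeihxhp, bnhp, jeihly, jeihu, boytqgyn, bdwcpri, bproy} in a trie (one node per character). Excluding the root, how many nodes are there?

31

For each word, the new-node count is its length minus the longest prefix already in the trie:
  "jeihxhp" → 7 new (j, e, i, h, x, h, p)
  "bnhp" → 4 new (b, n, h, p)
  "jeihly" → prefix "jeih" already present; 2 new (l, y)
  "jeihu" → prefix "jeih" already present; 1 new (u)
  "boytqgyn" → prefix "b" already present; 7 new (o, y, t, q, g, y, n)
  "bdwcpri" → prefix "b" already present; 6 new (d, w, c, p, r, i)
  "bproy" → prefix "b" already present; 4 new (p, r, o, y)
Total nodes = 7 + 4 + 2 + 1 + 7 + 6 + 4 = 31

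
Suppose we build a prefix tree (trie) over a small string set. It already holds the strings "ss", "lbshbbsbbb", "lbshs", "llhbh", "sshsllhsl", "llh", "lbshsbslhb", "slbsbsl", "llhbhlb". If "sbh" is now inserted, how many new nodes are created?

Walking "sbh" from the root, the first 1 characters ("s") follow existing edges; "b" is the first miss.
Each of the 2 remaining characters creates one node.

2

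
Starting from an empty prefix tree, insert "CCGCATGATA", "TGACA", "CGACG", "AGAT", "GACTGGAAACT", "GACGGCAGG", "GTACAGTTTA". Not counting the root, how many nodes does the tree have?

49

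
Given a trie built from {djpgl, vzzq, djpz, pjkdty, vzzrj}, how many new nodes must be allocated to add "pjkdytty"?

4

"pjkd" is already a path in the trie; the remaining "ytty" must be added.
So 8 − 4 = 4 new nodes.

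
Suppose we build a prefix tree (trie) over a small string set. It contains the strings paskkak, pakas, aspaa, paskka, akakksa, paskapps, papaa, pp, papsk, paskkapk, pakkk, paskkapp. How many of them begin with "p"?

Traverse to the node for "p", then collect every word in that subtree.
Matches: "pakas", "pakkk", "papaa", "papsk", "paskapps", "paskka", "paskkak", "paskkapk", "paskkapp", "pp"
Count: 10

10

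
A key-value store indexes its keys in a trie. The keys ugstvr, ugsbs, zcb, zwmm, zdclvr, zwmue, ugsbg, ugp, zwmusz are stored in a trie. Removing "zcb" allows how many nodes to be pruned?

After clearing the end-marker at "zcb", prune upward until reaching a node still needed by another word.
The suffix "cb" (2 nodes) is used only by "zcb"; the node for "z" still has the child "w", so pruning stops there.
Nodes removed: 2

2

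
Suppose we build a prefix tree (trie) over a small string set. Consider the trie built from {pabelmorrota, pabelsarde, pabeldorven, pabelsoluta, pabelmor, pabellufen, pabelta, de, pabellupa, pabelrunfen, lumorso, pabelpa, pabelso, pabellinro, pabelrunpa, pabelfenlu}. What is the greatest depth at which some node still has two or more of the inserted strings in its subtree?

8

Look for the deepest trie node that still has at least two words in its subtree.
e.g. "pabelmor" and "pabelmorrota" share the prefix "pabelmor" of length 8; no pair shares a longer one.
Longest shared-prefix length: 8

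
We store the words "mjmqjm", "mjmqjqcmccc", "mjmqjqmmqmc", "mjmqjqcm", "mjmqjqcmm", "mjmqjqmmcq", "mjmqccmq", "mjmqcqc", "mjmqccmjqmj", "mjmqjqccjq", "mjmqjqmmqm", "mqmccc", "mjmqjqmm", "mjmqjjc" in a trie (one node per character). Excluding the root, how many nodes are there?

Trace insertions, counting only characters that open a new branch:
  "mjmqjm" → 6 new (m, j, m, q, j, m)
  "mjmqjqcmccc" → prefix "mjmqj" already present; 6 new (q, c, m, c, c, c)
  "mjmqjqmmqmc" → prefix "mjmqjq" already present; 5 new (m, m, q, m, c)
  "mjmqjqcm" → prefix "mjmqjqcm" already present; 0 new (none)
  "mjmqjqcmm" → prefix "mjmqjqcm" already present; 1 new (m)
  "mjmqjqmmcq" → prefix "mjmqjqmm" already present; 2 new (c, q)
  "mjmqccmq" → prefix "mjmq" already present; 4 new (c, c, m, q)
  "mjmqcqc" → prefix "mjmqc" already present; 2 new (q, c)
  "mjmqccmjqmj" → prefix "mjmqccm" already present; 4 new (j, q, m, j)
  "mjmqjqccjq" → prefix "mjmqjqc" already present; 3 new (c, j, q)
  "mjmqjqmmqm" → prefix "mjmqjqmmqm" already present; 0 new (none)
  "mqmccc" → prefix "m" already present; 5 new (q, m, c, c, c)
  "mjmqjqmm" → prefix "mjmqjqmm" already present; 0 new (none)
  "mjmqjjc" → prefix "mjmqj" already present; 2 new (j, c)
Total nodes = 6 + 6 + 5 + 0 + 1 + 2 + 4 + 2 + 4 + 3 + 0 + 5 + 0 + 2 = 40

40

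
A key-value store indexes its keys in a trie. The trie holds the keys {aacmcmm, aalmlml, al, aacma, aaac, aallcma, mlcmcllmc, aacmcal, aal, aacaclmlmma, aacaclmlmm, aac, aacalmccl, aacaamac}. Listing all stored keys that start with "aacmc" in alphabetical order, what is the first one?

aacmcal

Filter for "aacmc…" and sort: "aacmcal", "aacmcmm"
The 1st is aacmcal.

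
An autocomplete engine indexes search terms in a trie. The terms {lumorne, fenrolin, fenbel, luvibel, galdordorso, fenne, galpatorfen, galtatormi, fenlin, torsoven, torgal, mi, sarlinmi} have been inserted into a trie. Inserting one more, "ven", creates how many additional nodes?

3

No existing word starts with "v", so every character of "ven" needs a new node.
3 − 0 = 3 new nodes.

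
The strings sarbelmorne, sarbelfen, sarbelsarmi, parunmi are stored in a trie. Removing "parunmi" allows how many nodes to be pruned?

A node on "parunmi"'s path can go only if nothing else ends at it or branches off below it.
No other word shares any prefix with "parunmi", so all 7 of its nodes go.
Nodes removed: 7

7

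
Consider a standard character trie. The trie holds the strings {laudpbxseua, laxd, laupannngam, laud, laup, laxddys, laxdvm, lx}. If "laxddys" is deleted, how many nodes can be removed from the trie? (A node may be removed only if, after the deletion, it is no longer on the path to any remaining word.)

A node on "laxddys"'s path can go only if nothing else ends at it or branches off below it.
The suffix "dys" (3 nodes) is used only by "laxddys"; the node for "laxd" still has the child "v", so pruning stops there.
Nodes removed: 3

3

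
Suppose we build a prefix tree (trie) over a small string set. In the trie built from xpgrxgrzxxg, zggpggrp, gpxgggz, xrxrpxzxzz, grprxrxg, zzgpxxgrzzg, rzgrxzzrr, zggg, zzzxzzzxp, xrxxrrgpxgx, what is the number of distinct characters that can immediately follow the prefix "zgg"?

Follow the path "zgg" to its node, then look at its outgoing edges.
Distinct next characters after "zgg": g, p.
That node has 2 child edges.

2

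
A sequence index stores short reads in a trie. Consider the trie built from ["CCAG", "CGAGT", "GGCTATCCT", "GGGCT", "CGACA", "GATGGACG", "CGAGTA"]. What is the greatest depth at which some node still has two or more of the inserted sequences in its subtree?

5

The deepest shared node is where two words last agree before diverging.
"CGAGT" and "CGAGTA" agree on "CGAGT" (5 characters) before diverging; nothing deeper is shared.
Longest shared-prefix length: 5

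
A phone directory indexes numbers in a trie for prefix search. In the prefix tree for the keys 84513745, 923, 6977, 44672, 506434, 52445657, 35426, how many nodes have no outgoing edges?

7

A leaf is a node with no children — equivalently, the end of a word that is not a proper prefix of any other stored word.
Those words: "35426", "44672", "506434", "52445657", "6977", "84513745", "923"
Leaf count: 7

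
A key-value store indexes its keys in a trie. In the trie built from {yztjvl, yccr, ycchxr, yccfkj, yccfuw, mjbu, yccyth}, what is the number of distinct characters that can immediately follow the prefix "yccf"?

2

The children of the "yccf" node are the distinct next characters among strings starting with "yccf".
Distinct next characters after "yccf": k, u.
That node has 2 child edges.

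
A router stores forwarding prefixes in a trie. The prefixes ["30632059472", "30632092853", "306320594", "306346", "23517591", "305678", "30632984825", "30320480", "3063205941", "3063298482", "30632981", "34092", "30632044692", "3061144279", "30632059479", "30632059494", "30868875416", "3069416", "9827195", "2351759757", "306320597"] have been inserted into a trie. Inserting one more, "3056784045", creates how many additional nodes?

4

"305678" is already a path in the trie; the remaining "4045" must be added.
So 10 − 6 = 4 new nodes.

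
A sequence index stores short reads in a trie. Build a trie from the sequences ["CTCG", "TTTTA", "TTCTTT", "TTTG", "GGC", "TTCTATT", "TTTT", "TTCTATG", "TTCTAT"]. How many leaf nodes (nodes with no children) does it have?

Leaves are exactly the stored words that no other stored word extends.
Those words: "CTCG", "GGC", "TTCTATG", "TTCTATT", "TTCTTT", "TTTG", "TTTTA"
Leaf count: 7

7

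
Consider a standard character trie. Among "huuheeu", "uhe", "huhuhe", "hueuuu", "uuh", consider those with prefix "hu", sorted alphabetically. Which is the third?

huuheeu

DFS of the "hu" subtree visits, in order: "hueuuu", "huhuhe", "huuheeu"
Position 3: huuheeu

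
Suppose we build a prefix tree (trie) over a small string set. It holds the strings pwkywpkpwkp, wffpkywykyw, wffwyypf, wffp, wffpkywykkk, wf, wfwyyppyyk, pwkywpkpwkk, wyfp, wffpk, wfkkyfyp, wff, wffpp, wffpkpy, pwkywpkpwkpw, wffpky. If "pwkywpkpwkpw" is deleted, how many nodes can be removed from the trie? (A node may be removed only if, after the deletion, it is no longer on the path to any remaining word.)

1

After clearing the end-marker at "pwkywpkpwkpw", prune upward until reaching a node still needed by another word.
The suffix "w" (1 node) is used only by "pwkywpkpwkpw"; "pwkywpkpwkp" is itself a stored word, so pruning stops there.
Nodes removed: 1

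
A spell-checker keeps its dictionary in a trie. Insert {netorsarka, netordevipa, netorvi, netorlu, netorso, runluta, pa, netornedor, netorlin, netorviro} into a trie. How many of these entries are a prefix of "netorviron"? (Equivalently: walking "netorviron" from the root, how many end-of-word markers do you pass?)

2

Check each prefix of "netorviron" against the stored set — each match is an end-marker on the path.
Prefixes of the query that are stored words: "netorvi", "netorviro"
Count: 2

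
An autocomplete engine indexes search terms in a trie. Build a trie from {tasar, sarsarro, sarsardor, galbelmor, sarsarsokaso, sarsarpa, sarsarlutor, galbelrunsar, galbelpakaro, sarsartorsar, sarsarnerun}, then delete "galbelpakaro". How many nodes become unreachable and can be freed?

6

After clearing the end-marker at "galbelpakaro", prune upward until reaching a node still needed by another word.
The suffix "pakaro" (6 nodes) is used only by "galbelpakaro"; the node for "galbel" still has the child "m", so pruning stops there.
Nodes removed: 6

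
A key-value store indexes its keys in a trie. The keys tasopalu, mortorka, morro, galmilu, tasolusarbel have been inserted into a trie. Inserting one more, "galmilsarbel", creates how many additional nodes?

Walking "galmilsarbel" from the root, the first 6 characters ("galmil") follow existing edges; "s" is the first miss.
Each of the 6 remaining characters creates one node.

6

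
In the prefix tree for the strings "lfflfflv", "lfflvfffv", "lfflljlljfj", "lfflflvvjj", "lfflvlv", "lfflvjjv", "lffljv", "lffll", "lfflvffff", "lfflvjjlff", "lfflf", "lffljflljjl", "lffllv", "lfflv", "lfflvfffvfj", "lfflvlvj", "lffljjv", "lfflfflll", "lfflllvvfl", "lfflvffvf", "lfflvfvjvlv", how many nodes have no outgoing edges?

16

Leaves are exactly the stored words that no other stored word extends.
Those words: "lfflfflll", "lfflfflv", "lfflflvvjj", "lffljflljjl", "lffljjv", "lffljv", "lfflljlljfj", "lfflllvvfl", "lffllv", "lfflvffff", "lfflvfffvfj", "lfflvffvf", "lfflvfvjvlv", "lfflvjjlff", "lfflvjjv", "lfflvlvj"
Leaf count: 16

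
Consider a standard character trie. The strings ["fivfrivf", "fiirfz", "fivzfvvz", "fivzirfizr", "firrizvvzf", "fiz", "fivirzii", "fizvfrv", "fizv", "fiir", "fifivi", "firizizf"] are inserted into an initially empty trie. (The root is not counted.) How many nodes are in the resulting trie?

50

Count nodes per top-level branch (shared prefixes stored once):
  'f'-branch (fifivi, fiir, fiirfz, firizizf, firrizvvzf, fivfrivf, fivirzii, fivzfvvz, fivzirfizr, fiz, fizv, fizvfrv): 50 nodes
Sum: 50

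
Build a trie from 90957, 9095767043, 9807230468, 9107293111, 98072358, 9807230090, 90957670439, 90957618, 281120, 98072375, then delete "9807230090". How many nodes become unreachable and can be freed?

3

Walk "9807230090" from the leaf back toward the root, removing each node that no remaining word uses.
The suffix "090" (3 nodes) is used only by "9807230090"; the node for "9807230" still has the child "4", so pruning stops there.
Nodes removed: 3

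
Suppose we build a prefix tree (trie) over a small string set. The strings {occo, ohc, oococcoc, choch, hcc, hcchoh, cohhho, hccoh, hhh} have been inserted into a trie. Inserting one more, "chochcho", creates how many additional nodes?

The longest prefix of "chochcho" already in the trie is "choch" (length 5).
So 8 − 5 = 3 new nodes.

3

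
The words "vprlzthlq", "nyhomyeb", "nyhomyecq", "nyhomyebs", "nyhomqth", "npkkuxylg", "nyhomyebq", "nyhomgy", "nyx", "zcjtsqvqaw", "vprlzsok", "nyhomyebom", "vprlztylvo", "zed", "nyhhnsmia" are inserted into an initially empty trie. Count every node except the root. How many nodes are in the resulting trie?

62

Count nodes per top-level branch (shared prefixes stored once):
  'n'-branch (npkkuxylg, nyhhnsmia, nyhomgy, nyhomqth, nyhomyeb, nyhomyebom, nyhomyebq, nyhomyebs, nyhomyecq, nyx): 34 nodes
  'v'-branch (vprlzsok, vprlzthlq, vprlztylvo): 16 nodes
  'z'-branch (zcjtsqvqaw, zed): 12 nodes
Sum: 62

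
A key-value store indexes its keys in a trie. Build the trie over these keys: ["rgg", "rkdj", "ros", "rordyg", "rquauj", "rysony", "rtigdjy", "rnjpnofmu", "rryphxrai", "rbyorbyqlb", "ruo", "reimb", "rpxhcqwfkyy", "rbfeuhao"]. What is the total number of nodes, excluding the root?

75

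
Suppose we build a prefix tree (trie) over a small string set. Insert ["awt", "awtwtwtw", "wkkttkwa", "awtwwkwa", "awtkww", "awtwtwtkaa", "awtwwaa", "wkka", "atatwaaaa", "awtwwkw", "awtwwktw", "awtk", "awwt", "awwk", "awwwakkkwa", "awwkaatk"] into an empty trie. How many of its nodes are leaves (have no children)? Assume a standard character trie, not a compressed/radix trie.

Leaves are exactly the stored words that no other stored word extends.
Those words: "atatwaaaa", "awtkww", "awtwtwtkaa", "awtwtwtw", "awtwwaa", "awtwwktw", "awtwwkwa", "awwkaatk", "awwt", "awwwakkkwa", "wkka", "wkkttkwa"
Leaf count: 12

12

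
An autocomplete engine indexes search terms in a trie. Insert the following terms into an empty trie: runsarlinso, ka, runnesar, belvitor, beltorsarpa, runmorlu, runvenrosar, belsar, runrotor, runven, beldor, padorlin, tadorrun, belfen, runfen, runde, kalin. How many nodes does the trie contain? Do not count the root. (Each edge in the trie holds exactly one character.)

Insert word by word; a character creates a node only if that edge doesn't already exist:
  "runsarlinso" → 11 new (r, u, n, s, a, r, l, i, n, s, o)
  "ka" → 2 new (k, a)
  "runnesar" → prefix "run" already present; 5 new (n, e, s, a, r)
  "belvitor" → 8 new (b, e, l, v, i, t, o, r)
  "beltorsarpa" → prefix "bel" already present; 8 new (t, o, r, s, a, r, p, a)
  "runmorlu" → prefix "run" already present; 5 new (m, o, r, l, u)
  "runvenrosar" → prefix "run" already present; 8 new (v, e, n, r, o, s, a, r)
  "belsar" → prefix "bel" already present; 3 new (s, a, r)
  "runrotor" → prefix "run" already present; 5 new (r, o, t, o, r)
  "runven" → prefix "runven" already present; 0 new (none)
  "beldor" → prefix "bel" already present; 3 new (d, o, r)
  "padorlin" → 8 new (p, a, d, o, r, l, i, n)
  "tadorrun" → 8 new (t, a, d, o, r, r, u, n)
  "belfen" → prefix "bel" already present; 3 new (f, e, n)
  "runfen" → prefix "run" already present; 3 new (f, e, n)
  "runde" → prefix "run" already present; 2 new (d, e)
  "kalin" → prefix "ka" already present; 3 new (l, i, n)
Total nodes = 11 + 2 + 5 + 8 + 8 + 5 + 8 + 3 + 5 + 0 + 3 + 8 + 8 + 3 + 3 + 2 + 3 = 85

85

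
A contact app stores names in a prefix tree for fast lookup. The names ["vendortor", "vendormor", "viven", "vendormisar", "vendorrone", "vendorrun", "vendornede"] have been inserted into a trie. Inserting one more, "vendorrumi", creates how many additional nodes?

2

Walking "vendorrumi" from the root, the first 8 characters ("vendorru") follow existing edges; "m" is the first miss.
So 10 − 8 = 2 new nodes.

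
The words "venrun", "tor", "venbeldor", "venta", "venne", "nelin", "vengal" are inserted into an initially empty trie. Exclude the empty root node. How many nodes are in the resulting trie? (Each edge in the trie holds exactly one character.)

27

Count nodes per top-level branch (shared prefixes stored once):
  'n'-branch (nelin): 5 nodes
  't'-branch (tor): 3 nodes
  'v'-branch (venbeldor, vengal, venne, venrun, venta): 19 nodes
Sum: 27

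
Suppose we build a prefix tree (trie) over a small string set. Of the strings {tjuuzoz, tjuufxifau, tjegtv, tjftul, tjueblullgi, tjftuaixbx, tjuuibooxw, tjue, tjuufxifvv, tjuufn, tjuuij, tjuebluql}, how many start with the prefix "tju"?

Traverse to the node for "tju", then collect every word in that subtree.
Words under "tju": tjue, tjueblullgi, tjuebluql, tjuufn, tjuufxifau, tjuufxifvv, tjuuibooxw, tjuuij, tjuuzoz
Count: 9

9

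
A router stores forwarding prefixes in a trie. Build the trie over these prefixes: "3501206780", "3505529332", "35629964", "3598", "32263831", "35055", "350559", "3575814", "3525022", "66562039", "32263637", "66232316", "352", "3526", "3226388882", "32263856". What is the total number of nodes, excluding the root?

Count nodes per top-level branch (shared prefixes stored once):
  '3'-branch (32263637, 32263831, 32263856, 3226388882, 3501206780, 35055, 3505529332, 350559, 352, 3525022, 3526, 35629964, 3575814, 3598): 53 nodes
  '6'-branch (66232316, 66562039): 14 nodes
Sum: 67

67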